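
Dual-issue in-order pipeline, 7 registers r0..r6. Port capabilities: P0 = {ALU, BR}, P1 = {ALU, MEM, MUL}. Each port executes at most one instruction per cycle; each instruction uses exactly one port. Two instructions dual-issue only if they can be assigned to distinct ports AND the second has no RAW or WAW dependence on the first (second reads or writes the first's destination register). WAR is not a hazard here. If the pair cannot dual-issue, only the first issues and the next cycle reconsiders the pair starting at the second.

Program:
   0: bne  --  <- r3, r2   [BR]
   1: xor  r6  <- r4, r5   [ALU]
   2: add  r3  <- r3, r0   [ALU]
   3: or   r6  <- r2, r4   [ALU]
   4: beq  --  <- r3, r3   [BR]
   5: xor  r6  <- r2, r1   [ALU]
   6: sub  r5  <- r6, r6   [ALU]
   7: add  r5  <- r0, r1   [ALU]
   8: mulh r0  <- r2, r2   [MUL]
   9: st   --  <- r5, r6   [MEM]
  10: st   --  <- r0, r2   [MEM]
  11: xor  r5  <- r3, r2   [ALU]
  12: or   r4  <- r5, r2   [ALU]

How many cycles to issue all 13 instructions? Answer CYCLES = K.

0. bne.BR xor.ALU @i0&i1  | dual
1. add.ALU or.ALU @i2&i3  | dual
2. beq.BR xor.ALU @i4&i5  | dual
3. sub.ALU @i6  | WAW r5
4. add.ALU mulh.MUL @i7&i8  | dual
5. st.MEM @i9  | no-port MEM/MEM
6. st.MEM xor.ALU @i10&i11  | dual
7. or.ALU @i12  | tail

CYCLES = 8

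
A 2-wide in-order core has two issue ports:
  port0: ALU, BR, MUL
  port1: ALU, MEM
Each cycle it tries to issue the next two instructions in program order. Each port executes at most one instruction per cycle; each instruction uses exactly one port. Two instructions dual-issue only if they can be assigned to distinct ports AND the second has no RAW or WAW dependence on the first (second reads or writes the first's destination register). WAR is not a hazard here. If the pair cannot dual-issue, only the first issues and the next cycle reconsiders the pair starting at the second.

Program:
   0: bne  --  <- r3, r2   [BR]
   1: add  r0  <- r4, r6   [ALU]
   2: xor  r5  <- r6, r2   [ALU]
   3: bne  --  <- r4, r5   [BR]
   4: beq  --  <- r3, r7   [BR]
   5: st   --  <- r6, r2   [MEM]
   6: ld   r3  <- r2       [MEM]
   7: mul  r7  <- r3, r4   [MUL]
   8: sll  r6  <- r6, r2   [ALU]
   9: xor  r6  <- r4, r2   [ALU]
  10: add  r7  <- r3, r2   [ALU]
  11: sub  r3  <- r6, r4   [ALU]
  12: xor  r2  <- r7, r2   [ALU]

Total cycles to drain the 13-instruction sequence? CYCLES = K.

CYCLES = 8

[0] i0+i1  bne.BR add.ALU  -- 2-wide
[1] i2  xor.ALU  -- RAW r5
[2] i3  bne.BR  -- no-port BR/BR
[3] i4+i5  beq.BR st.MEM  -- 2-wide
[4] i6  ld.MEM  -- RAW r3
[5] i7+i8  mul.MUL sll.ALU  -- 2-wide
[6] i9+i10  xor.ALU add.ALU  -- 2-wide
[7] i11+i12  sub.ALU xor.ALU  -- 2-wide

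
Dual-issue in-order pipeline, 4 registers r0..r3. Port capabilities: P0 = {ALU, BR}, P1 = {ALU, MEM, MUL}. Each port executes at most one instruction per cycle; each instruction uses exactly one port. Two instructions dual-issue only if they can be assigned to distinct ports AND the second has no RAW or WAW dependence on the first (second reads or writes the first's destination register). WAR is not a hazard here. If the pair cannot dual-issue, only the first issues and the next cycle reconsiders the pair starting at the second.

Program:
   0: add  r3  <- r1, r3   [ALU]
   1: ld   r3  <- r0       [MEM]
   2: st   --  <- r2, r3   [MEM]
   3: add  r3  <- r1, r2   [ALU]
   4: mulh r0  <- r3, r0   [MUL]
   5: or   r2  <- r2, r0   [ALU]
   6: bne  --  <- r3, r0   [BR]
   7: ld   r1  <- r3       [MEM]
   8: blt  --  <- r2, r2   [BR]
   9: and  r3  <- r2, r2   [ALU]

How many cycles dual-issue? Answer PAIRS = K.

c0: i0 add.ALU  WAW r3
c1: i1 ld.MEM  no-port MEM/MEM
c2: i2,i3 st.MEM+add.ALU  2-wide
c3: i4 mulh.MUL  RAW r0
c4: i5,i6 or.ALU+bne.BR  2-wide
c5: i7,i8 ld.MEM+blt.BR  2-wide
c6: i9 and.ALU  tail

PAIRS = 3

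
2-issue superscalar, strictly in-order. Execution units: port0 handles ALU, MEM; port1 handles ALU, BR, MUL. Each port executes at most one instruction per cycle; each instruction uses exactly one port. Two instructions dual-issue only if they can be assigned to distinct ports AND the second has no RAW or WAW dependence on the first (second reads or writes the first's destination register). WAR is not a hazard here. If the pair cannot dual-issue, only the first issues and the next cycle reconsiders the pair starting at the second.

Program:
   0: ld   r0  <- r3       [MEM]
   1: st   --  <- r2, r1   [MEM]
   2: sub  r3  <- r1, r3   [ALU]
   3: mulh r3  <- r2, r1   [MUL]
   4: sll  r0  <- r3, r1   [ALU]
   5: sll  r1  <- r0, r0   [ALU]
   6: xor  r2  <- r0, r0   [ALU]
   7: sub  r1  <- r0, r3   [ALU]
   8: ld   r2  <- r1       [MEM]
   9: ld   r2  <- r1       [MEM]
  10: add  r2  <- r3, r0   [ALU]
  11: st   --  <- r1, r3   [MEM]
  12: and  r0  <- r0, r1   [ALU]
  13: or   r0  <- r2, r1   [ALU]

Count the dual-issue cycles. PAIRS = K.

PAIRS = 3

0. ld @i0  | no-port MEM/MEM
1. st;sub @i1&i2  | pair
2. mulh @i3  | RAW r3
3. sll @i4  | RAW r0
4. sll;xor @i5&i6  | pair
5. sub @i7  | RAW r1
6. ld @i8  | no-port MEM/MEM
7. ld @i9  | WAW r2
8. add;st @i10&i11  | pair
9. and @i12  | WAW r0
10. or @i13  | tail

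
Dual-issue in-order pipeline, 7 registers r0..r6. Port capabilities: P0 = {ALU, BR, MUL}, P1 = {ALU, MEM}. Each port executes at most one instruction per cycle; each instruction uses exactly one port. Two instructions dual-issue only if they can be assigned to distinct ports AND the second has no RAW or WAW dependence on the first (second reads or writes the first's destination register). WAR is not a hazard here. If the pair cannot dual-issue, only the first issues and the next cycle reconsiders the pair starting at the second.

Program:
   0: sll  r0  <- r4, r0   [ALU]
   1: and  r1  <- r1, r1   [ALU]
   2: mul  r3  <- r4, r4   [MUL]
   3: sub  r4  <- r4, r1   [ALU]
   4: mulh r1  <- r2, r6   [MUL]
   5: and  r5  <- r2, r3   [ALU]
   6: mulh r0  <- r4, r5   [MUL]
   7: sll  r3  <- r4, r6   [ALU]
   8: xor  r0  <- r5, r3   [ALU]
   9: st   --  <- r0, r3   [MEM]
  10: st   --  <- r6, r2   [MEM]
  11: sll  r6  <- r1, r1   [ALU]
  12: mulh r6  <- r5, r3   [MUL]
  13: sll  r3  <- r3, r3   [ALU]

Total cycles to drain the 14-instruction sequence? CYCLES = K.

#0 head=0: sll.ALU/and.ALU i0/i1 2-wide
#1 head=2: mul.MUL/sub.ALU i2/i3 2-wide
#2 head=4: mulh.MUL/and.ALU i4/i5 2-wide
#3 head=6: mulh.MUL/sll.ALU i6/i7 2-wide
#4 head=8: xor.ALU i8 RAW r0
#5 head=9: st.MEM i9 no-port MEM/MEM
#6 head=10: st.MEM/sll.ALU i10/i11 2-wide
#7 head=12: mulh.MUL/sll.ALU i12/i13 2-wide

CYCLES = 8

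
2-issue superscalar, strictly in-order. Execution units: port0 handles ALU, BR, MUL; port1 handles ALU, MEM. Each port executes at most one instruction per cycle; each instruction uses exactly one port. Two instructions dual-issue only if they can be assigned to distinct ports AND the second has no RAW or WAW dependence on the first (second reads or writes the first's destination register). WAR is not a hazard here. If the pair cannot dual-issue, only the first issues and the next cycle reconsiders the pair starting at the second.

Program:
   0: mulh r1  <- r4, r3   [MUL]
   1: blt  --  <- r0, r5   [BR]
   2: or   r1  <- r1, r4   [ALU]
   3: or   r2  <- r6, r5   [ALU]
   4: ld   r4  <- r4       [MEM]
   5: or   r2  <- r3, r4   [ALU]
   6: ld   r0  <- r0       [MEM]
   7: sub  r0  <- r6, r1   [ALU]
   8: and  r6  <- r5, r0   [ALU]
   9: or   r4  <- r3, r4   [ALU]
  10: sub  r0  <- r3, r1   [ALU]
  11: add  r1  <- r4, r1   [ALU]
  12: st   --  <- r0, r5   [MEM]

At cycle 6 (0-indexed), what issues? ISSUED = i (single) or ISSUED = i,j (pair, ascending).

#0 head=0: mulh.MUL i0 no-port MUL/BR
#1 head=1: blt.BR+or.ALU i1&i2 dual
#2 head=3: or.ALU+ld.MEM i3&i4 dual
#3 head=5: or.ALU+ld.MEM i5&i6 dual
#4 head=7: sub.ALU i7 RAW r0
#5 head=8: and.ALU+or.ALU i8&i9 dual
#6 head=10: sub.ALU+add.ALU i10&i11 dual
#7 head=12: st.MEM i12 tail

ISSUED = 10,11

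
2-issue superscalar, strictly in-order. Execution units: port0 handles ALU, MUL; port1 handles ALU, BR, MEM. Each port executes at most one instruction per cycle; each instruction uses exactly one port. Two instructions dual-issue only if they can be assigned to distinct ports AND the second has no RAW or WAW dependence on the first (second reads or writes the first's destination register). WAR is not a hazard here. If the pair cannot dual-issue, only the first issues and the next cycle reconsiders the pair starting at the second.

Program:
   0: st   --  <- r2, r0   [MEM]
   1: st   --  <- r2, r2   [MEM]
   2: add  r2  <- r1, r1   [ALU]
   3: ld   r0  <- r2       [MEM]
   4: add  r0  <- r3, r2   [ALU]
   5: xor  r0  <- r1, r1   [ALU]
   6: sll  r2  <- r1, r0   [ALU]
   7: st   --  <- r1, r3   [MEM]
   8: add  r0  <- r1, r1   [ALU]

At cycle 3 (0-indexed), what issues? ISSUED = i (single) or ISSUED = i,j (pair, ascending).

ISSUED = 4

[0] i0  st  -- no-port MEM/MEM
[1] i1&i2  st add  -- dual
[2] i3  ld  -- WAW r0
[3] i4  add  -- WAW r0
[4] i5  xor  -- RAW r0
[5] i6&i7  sll st  -- dual
[6] i8  add  -- tail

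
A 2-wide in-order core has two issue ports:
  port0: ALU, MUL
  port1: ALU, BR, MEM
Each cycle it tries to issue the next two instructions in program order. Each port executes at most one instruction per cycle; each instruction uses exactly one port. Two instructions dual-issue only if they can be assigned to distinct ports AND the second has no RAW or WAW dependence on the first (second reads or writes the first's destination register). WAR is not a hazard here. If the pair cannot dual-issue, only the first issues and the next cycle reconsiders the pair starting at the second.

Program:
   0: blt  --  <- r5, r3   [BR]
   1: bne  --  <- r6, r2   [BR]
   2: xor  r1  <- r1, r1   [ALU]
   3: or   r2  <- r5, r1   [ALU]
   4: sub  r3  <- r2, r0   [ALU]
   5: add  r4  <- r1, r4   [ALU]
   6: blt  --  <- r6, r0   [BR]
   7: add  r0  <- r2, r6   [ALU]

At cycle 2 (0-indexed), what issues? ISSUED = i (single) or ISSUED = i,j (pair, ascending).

ISSUED = 3

#0 head=0: blt i0 no-port BR/BR
#1 head=1: bne xor i1/i2 pair
#2 head=3: or i3 RAW r2
#3 head=4: sub add i4/i5 pair
#4 head=6: blt add i6/i7 pair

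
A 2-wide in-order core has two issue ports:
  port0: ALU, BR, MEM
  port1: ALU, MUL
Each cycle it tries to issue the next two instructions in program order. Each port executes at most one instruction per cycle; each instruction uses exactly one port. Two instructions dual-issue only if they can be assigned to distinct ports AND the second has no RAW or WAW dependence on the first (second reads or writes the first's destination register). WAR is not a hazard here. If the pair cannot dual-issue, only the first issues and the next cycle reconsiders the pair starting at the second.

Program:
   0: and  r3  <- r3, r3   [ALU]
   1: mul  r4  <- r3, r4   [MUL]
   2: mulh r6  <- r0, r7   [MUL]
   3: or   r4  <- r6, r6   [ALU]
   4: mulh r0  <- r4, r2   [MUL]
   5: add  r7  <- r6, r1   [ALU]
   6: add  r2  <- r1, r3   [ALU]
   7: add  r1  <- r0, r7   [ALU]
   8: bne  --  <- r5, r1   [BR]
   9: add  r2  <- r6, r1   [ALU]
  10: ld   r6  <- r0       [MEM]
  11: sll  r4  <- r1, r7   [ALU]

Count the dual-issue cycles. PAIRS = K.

PAIRS = 4

[0] i0  and  -- RAW r3
[1] i1  mul  -- no-port MUL/MUL
[2] i2  mulh  -- RAW r6
[3] i3  or  -- RAW r4
[4] i4&i5  mulh+add  -- dual
[5] i6&i7  add+add  -- dual
[6] i8&i9  bne+add  -- dual
[7] i10&i11  ld+sll  -- dual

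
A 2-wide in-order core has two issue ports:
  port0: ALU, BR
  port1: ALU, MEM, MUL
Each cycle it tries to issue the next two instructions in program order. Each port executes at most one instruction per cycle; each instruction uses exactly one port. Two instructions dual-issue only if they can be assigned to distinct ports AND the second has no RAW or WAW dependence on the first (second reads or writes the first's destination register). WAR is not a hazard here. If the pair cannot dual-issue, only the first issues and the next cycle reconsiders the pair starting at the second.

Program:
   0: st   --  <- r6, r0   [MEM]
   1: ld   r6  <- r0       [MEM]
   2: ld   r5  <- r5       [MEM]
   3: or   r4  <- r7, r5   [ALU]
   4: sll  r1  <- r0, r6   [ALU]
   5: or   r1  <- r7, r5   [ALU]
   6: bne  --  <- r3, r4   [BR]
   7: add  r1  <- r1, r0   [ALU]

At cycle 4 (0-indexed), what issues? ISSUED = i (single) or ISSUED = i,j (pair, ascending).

ISSUED = 5,6

#0 head=0: st.MEM i0 no-port MEM/MEM
#1 head=1: ld.MEM i1 no-port MEM/MEM
#2 head=2: ld.MEM i2 RAW r5
#3 head=3: or.ALU sll.ALU i3+i4 pair
#4 head=5: or.ALU bne.BR i5+i6 pair
#5 head=7: add.ALU i7 tail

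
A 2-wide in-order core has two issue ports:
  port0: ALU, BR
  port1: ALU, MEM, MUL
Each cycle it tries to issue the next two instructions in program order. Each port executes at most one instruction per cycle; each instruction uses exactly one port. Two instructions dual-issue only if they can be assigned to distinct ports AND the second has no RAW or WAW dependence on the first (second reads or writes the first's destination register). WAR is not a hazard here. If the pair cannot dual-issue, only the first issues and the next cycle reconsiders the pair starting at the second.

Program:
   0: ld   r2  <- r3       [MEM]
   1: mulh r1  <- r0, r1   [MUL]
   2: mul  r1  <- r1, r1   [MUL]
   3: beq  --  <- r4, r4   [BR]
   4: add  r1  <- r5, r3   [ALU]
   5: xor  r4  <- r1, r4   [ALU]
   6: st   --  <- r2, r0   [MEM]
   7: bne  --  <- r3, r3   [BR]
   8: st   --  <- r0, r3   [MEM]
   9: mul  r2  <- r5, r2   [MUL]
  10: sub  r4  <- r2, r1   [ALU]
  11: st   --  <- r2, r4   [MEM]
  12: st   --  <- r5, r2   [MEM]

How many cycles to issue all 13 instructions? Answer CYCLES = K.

CYCLES = 10

#0 head=0: ld.MEM i0 no-port MEM/MUL
#1 head=1: mulh.MUL i1 no-port MUL/MUL
#2 head=2: mul.MUL/beq.BR i2,i3 pair
#3 head=4: add.ALU i4 RAW r1
#4 head=5: xor.ALU/st.MEM i5,i6 pair
#5 head=7: bne.BR/st.MEM i7,i8 pair
#6 head=9: mul.MUL i9 RAW r2
#7 head=10: sub.ALU i10 RAW r4
#8 head=11: st.MEM i11 no-port MEM/MEM
#9 head=12: st.MEM i12 tail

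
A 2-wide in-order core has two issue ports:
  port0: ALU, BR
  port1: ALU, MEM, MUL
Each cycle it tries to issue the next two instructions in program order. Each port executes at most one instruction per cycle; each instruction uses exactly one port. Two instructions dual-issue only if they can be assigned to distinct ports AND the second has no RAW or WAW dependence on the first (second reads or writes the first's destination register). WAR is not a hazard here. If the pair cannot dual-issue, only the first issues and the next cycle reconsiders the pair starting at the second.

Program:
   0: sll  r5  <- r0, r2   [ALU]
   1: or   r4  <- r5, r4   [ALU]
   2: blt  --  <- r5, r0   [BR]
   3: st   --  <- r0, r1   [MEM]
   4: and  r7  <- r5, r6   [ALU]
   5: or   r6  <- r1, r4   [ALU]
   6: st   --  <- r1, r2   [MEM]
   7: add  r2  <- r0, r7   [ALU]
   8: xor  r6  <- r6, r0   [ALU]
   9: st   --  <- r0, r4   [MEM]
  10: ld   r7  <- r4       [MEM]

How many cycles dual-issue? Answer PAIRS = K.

[0] i0  sll.ALU  -- RAW r5
[1] i1,i2  or.ALU blt.BR  -- dual
[2] i3,i4  st.MEM and.ALU  -- dual
[3] i5,i6  or.ALU st.MEM  -- dual
[4] i7,i8  add.ALU xor.ALU  -- dual
[5] i9  st.MEM  -- no-port MEM/MEM
[6] i10  ld.MEM  -- tail

PAIRS = 4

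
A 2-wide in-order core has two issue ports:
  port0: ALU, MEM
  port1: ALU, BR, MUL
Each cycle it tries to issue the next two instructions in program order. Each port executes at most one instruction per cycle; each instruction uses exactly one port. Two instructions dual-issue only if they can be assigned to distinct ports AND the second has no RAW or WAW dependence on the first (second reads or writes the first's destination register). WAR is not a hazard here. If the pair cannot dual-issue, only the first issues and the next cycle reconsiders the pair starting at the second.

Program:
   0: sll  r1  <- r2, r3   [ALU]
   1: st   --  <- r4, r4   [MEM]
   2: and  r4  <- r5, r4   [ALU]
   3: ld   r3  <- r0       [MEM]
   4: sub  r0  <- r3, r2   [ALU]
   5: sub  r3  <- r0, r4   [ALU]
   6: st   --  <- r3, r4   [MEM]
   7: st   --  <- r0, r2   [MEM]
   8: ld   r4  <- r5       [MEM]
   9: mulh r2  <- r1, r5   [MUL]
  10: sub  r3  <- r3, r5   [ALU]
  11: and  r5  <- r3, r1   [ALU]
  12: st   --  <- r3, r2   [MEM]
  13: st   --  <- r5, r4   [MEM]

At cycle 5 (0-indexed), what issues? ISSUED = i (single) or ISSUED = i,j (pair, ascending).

ISSUED = 7

0. sll.ALU st.MEM @i0/i1  | dual
1. and.ALU ld.MEM @i2/i3  | dual
2. sub.ALU @i4  | RAW r0
3. sub.ALU @i5  | RAW r3
4. st.MEM @i6  | no-port MEM/MEM
5. st.MEM @i7  | no-port MEM/MEM
6. ld.MEM mulh.MUL @i8/i9  | dual
7. sub.ALU @i10  | RAW r3
8. and.ALU st.MEM @i11/i12  | dual
9. st.MEM @i13  | tail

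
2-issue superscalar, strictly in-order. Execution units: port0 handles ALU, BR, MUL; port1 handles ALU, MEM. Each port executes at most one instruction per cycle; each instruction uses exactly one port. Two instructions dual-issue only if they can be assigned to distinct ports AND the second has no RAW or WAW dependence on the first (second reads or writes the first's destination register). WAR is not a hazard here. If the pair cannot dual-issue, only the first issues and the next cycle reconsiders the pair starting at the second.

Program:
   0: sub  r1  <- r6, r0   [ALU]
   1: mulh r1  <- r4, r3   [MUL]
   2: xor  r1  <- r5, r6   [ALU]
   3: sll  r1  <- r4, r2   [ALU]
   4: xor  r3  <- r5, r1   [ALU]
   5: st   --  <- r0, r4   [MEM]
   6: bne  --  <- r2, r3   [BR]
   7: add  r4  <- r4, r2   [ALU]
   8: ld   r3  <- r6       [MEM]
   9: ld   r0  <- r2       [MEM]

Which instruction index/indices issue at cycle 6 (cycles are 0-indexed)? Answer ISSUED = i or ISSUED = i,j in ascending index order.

  cy0 -> i0 (sub) WAW r1
  cy1 -> i1 (mulh) WAW r1
  cy2 -> i2 (xor) WAW r1
  cy3 -> i3 (sll) RAW r1
  cy4 -> i4+i5 (xor st) pair
  cy5 -> i6+i7 (bne add) pair
  cy6 -> i8 (ld) no-port MEM/MEM
  cy7 -> i9 (ld) tail

ISSUED = 8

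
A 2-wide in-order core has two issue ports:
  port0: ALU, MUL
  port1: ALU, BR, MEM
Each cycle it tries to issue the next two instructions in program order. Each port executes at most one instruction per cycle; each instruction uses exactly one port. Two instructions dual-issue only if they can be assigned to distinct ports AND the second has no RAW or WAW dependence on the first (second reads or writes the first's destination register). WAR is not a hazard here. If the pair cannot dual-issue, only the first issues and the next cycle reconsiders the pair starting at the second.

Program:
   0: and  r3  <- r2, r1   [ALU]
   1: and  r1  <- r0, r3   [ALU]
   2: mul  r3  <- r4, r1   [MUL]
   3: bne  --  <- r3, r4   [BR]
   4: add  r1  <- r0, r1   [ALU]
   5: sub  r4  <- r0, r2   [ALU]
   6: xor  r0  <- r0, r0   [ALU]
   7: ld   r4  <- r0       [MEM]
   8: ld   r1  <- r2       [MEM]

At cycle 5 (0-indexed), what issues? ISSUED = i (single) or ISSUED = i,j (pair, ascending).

#0 head=0: and i0 RAW r3
#1 head=1: and i1 RAW r1
#2 head=2: mul i2 RAW r3
#3 head=3: bne/add i3&i4 dual
#4 head=5: sub/xor i5&i6 dual
#5 head=7: ld i7 no-port MEM/MEM
#6 head=8: ld i8 tail

ISSUED = 7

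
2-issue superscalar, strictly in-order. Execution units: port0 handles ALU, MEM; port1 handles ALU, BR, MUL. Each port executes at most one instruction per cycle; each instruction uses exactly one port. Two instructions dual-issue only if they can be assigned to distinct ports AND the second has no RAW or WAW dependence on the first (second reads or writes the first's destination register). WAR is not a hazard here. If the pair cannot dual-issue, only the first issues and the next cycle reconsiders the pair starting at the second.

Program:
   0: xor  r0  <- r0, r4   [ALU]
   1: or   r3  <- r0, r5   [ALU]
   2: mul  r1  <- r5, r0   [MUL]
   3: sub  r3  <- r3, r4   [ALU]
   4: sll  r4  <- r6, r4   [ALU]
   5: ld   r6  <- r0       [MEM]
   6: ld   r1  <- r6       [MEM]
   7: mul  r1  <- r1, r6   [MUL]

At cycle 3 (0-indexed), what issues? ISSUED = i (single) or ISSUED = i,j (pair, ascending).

c0: i0 xor  RAW r0
c1: i1&i2 or mul  2-wide
c2: i3&i4 sub sll  2-wide
c3: i5 ld  no-port MEM/MEM
c4: i6 ld  RAW+WAW r1
c5: i7 mul  tail

ISSUED = 5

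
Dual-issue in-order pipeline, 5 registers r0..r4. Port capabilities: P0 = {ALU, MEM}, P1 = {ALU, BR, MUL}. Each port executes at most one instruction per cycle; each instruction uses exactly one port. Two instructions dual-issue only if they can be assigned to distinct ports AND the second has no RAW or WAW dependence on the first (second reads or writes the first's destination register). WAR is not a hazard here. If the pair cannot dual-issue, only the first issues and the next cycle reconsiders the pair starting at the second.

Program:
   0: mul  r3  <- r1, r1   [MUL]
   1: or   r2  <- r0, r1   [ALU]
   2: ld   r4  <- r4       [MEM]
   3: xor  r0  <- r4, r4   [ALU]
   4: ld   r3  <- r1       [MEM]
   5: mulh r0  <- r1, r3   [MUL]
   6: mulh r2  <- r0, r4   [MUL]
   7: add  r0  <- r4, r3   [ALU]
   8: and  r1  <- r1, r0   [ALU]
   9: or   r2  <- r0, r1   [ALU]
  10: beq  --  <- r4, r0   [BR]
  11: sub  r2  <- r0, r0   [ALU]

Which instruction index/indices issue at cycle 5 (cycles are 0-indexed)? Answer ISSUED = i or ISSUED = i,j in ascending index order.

ISSUED = 8

0. mul.MUL/or.ALU @i0+i1  | dual
1. ld.MEM @i2  | RAW r4
2. xor.ALU/ld.MEM @i3+i4  | dual
3. mulh.MUL @i5  | no-port MUL/MUL
4. mulh.MUL/add.ALU @i6+i7  | dual
5. and.ALU @i8  | RAW r1
6. or.ALU/beq.BR @i9+i10  | dual
7. sub.ALU @i11  | tail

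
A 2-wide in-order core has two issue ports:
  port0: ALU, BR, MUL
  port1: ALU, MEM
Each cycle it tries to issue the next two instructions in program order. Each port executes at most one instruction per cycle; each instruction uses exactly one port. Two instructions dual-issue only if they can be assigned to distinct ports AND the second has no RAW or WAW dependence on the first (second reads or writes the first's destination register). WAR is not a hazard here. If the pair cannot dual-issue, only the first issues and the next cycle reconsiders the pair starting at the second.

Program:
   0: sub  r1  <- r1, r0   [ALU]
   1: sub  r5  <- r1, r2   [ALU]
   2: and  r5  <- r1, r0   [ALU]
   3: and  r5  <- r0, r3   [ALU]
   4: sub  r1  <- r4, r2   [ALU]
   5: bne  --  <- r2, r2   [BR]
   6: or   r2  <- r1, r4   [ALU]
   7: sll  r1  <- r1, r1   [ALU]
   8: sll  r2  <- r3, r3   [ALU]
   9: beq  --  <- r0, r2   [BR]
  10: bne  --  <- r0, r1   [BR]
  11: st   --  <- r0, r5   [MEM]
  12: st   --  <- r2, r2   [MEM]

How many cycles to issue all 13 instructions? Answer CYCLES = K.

CYCLES = 9

[0] i0  sub.ALU  -- RAW r1
[1] i1  sub.ALU  -- WAW r5
[2] i2  and.ALU  -- WAW r5
[3] i3,i4  and.ALU/sub.ALU  -- 2-wide
[4] i5,i6  bne.BR/or.ALU  -- 2-wide
[5] i7,i8  sll.ALU/sll.ALU  -- 2-wide
[6] i9  beq.BR  -- no-port BR/BR
[7] i10,i11  bne.BR/st.MEM  -- 2-wide
[8] i12  st.MEM  -- tail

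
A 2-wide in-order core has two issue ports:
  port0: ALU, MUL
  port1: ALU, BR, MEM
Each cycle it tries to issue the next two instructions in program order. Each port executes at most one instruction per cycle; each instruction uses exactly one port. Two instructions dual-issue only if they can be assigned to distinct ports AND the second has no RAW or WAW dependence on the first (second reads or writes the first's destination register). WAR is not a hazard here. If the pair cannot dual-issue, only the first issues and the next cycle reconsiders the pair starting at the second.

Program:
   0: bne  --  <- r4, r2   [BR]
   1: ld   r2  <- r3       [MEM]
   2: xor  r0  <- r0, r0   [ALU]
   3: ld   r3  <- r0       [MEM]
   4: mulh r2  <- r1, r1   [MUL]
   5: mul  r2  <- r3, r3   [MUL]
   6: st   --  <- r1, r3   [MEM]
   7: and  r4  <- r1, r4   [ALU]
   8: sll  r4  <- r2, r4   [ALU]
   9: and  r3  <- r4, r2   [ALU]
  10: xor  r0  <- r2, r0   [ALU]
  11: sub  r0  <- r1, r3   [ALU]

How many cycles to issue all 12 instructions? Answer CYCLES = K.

0. bne @i0  | no-port BR/MEM
1. ld;xor @i1/i2  | 2-wide
2. ld;mulh @i3/i4  | 2-wide
3. mul;st @i5/i6  | 2-wide
4. and @i7  | RAW+WAW r4
5. sll @i8  | RAW r4
6. and;xor @i9/i10  | 2-wide
7. sub @i11  | tail

CYCLES = 8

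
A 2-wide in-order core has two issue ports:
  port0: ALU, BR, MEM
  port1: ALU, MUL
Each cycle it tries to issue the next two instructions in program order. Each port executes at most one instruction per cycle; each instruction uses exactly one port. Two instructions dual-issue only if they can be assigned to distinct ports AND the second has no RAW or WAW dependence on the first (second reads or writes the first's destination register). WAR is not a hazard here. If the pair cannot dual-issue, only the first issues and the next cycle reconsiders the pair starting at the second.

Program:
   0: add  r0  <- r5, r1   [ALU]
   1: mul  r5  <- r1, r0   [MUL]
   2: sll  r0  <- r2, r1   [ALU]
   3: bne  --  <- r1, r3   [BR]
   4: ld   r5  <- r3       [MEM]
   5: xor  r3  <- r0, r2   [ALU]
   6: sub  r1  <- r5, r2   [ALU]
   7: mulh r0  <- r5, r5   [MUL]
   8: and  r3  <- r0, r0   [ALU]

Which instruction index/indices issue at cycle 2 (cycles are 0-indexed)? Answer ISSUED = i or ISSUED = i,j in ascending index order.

  cy0 -> i0 (add.ALU) RAW r0
  cy1 -> i1,i2 (mul.MUL+sll.ALU) 2-wide
  cy2 -> i3 (bne.BR) no-port BR/MEM
  cy3 -> i4,i5 (ld.MEM+xor.ALU) 2-wide
  cy4 -> i6,i7 (sub.ALU+mulh.MUL) 2-wide
  cy5 -> i8 (and.ALU) tail

ISSUED = 3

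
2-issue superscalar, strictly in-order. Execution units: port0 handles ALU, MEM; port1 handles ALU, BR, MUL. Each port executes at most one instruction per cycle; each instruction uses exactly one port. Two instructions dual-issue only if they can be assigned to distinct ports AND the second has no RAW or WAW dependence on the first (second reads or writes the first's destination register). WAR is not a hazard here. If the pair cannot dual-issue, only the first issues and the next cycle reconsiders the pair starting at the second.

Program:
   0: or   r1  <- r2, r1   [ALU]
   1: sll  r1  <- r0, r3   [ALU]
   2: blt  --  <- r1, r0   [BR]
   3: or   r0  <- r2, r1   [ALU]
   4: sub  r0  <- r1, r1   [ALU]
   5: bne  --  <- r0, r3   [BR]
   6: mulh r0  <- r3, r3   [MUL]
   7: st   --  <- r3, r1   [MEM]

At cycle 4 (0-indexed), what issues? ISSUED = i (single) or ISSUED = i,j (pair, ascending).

t=0 i0:or.ALU ; WAW r1
t=1 i1:sll.ALU ; RAW r1
t=2 i2/i3:blt.BR or.ALU ; pair
t=3 i4:sub.ALU ; RAW r0
t=4 i5:bne.BR ; no-port BR/MUL
t=5 i6/i7:mulh.MUL st.MEM ; pair

ISSUED = 5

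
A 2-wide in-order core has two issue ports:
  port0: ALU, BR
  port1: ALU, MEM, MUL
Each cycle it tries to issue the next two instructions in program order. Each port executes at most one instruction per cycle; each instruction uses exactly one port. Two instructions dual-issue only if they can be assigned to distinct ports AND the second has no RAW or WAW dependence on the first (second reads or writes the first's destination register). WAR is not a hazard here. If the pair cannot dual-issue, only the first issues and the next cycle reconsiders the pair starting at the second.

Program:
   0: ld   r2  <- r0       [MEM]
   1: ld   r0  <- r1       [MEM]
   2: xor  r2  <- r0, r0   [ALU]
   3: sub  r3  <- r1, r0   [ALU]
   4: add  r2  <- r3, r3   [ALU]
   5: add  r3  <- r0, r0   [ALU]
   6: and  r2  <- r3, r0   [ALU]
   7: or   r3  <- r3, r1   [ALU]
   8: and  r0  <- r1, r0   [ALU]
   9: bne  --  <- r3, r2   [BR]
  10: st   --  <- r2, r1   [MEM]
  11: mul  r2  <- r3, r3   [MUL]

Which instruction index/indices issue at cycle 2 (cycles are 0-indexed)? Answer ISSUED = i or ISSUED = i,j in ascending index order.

ISSUED = 2,3

[0] i0  ld.MEM  -- no-port MEM/MEM
[1] i1  ld.MEM  -- RAW r0
[2] i2&i3  xor.ALU/sub.ALU  -- 2-wide
[3] i4&i5  add.ALU/add.ALU  -- 2-wide
[4] i6&i7  and.ALU/or.ALU  -- 2-wide
[5] i8&i9  and.ALU/bne.BR  -- 2-wide
[6] i10  st.MEM  -- no-port MEM/MUL
[7] i11  mul.MUL  -- tail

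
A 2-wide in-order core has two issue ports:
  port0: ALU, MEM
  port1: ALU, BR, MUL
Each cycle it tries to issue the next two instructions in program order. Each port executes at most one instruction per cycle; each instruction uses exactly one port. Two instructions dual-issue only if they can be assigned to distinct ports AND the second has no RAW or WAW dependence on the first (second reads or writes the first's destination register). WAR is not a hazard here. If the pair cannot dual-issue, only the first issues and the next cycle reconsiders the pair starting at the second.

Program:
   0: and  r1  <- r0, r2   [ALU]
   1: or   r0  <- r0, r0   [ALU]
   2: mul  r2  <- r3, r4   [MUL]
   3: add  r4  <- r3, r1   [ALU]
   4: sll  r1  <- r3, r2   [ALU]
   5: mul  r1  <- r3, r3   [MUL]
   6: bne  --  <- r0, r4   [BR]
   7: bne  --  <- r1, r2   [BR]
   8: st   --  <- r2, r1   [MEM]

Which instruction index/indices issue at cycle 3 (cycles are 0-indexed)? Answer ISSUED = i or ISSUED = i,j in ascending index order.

#0 head=0: and/or i0+i1 pair
#1 head=2: mul/add i2+i3 pair
#2 head=4: sll i4 WAW r1
#3 head=5: mul i5 no-port MUL/BR
#4 head=6: bne i6 no-port BR/BR
#5 head=7: bne/st i7+i8 pair

ISSUED = 5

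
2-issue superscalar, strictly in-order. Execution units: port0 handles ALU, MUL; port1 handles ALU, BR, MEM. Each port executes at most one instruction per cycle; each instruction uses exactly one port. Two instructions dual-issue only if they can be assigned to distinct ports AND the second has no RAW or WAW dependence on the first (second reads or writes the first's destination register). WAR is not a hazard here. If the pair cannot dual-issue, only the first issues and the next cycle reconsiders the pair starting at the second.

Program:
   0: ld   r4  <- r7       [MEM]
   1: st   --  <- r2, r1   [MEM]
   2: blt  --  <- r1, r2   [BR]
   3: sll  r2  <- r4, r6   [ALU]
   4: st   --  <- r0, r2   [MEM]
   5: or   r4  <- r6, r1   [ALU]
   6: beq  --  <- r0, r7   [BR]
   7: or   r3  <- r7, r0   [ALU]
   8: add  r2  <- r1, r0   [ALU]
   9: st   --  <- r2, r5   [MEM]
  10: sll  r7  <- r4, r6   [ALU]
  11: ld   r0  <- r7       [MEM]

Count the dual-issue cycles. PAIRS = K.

PAIRS = 4

[0] i0  ld.MEM  -- no-port MEM/MEM
[1] i1  st.MEM  -- no-port MEM/BR
[2] i2&i3  blt.BR+sll.ALU  -- 2-wide
[3] i4&i5  st.MEM+or.ALU  -- 2-wide
[4] i6&i7  beq.BR+or.ALU  -- 2-wide
[5] i8  add.ALU  -- RAW r2
[6] i9&i10  st.MEM+sll.ALU  -- 2-wide
[7] i11  ld.MEM  -- tail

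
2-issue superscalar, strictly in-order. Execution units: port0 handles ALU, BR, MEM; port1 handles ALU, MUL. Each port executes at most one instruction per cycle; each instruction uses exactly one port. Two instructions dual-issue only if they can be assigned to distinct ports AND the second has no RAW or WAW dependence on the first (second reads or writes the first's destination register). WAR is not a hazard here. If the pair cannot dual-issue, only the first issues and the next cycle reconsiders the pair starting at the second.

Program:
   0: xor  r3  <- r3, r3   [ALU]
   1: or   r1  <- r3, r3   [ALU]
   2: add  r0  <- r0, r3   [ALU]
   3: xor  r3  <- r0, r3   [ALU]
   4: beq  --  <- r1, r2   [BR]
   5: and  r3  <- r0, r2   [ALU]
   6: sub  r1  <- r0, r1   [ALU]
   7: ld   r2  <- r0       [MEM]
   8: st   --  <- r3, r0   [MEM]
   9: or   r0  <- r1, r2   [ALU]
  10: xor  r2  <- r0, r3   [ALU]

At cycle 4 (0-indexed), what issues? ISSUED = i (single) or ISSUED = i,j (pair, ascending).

[0] i0  xor.ALU  -- RAW r3
[1] i1+i2  or.ALU add.ALU  -- dual
[2] i3+i4  xor.ALU beq.BR  -- dual
[3] i5+i6  and.ALU sub.ALU  -- dual
[4] i7  ld.MEM  -- no-port MEM/MEM
[5] i8+i9  st.MEM or.ALU  -- dual
[6] i10  xor.ALU  -- tail

ISSUED = 7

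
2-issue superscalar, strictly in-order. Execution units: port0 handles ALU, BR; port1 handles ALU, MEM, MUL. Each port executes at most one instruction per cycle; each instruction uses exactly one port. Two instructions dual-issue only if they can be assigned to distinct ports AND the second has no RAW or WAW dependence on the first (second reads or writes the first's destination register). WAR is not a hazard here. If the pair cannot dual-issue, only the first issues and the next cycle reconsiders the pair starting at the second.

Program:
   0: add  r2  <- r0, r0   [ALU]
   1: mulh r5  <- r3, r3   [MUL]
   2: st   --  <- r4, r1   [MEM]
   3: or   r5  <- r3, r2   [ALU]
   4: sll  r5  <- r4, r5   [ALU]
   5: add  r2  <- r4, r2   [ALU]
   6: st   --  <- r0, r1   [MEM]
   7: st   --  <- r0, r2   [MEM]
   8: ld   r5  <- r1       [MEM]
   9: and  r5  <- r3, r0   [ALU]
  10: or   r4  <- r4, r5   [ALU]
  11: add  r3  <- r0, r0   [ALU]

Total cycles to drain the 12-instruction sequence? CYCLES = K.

c0: i0+i1 add.ALU/mulh.MUL  2-wide
c1: i2+i3 st.MEM/or.ALU  2-wide
c2: i4+i5 sll.ALU/add.ALU  2-wide
c3: i6 st.MEM  no-port MEM/MEM
c4: i7 st.MEM  no-port MEM/MEM
c5: i8 ld.MEM  WAW r5
c6: i9 and.ALU  RAW r5
c7: i10+i11 or.ALU/add.ALU  2-wide

CYCLES = 8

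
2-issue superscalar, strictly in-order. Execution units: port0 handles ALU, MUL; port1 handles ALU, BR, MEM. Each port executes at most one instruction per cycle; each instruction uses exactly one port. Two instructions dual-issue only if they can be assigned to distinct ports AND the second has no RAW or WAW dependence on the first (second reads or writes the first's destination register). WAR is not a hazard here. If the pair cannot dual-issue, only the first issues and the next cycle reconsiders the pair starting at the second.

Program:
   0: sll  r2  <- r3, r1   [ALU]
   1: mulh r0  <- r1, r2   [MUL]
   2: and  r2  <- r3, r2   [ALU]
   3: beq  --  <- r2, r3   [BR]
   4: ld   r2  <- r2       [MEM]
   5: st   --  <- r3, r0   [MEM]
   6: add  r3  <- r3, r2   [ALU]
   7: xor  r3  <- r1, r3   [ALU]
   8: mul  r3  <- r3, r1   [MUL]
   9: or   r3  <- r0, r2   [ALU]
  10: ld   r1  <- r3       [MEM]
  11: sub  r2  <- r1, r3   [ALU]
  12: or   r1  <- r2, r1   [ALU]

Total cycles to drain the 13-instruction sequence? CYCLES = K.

CYCLES = 11

t=0 i0:sll.ALU ; RAW r2
t=1 i1+i2:mulh.MUL+and.ALU ; dual
t=2 i3:beq.BR ; no-port BR/MEM
t=3 i4:ld.MEM ; no-port MEM/MEM
t=4 i5+i6:st.MEM+add.ALU ; dual
t=5 i7:xor.ALU ; RAW+WAW r3
t=6 i8:mul.MUL ; WAW r3
t=7 i9:or.ALU ; RAW r3
t=8 i10:ld.MEM ; RAW r1
t=9 i11:sub.ALU ; RAW r2
t=10 i12:or.ALU ; tail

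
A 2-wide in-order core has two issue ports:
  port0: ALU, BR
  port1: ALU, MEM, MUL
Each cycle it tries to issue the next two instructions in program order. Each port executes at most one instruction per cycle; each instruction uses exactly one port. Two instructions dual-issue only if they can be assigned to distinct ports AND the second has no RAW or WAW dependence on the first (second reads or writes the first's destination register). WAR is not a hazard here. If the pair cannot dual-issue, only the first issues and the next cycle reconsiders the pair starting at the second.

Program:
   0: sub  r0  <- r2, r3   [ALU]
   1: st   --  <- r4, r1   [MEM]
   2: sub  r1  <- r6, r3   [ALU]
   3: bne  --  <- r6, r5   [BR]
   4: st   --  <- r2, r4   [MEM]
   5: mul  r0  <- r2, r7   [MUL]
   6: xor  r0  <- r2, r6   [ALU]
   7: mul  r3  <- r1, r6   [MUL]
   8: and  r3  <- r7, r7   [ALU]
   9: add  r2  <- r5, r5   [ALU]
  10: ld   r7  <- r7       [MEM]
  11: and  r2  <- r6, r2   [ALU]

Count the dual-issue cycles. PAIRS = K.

  cy0 -> i0/i1 (sub.ALU;st.MEM) pair
  cy1 -> i2/i3 (sub.ALU;bne.BR) pair
  cy2 -> i4 (st.MEM) no-port MEM/MUL
  cy3 -> i5 (mul.MUL) WAW r0
  cy4 -> i6/i7 (xor.ALU;mul.MUL) pair
  cy5 -> i8/i9 (and.ALU;add.ALU) pair
  cy6 -> i10/i11 (ld.MEM;and.ALU) pair

PAIRS = 5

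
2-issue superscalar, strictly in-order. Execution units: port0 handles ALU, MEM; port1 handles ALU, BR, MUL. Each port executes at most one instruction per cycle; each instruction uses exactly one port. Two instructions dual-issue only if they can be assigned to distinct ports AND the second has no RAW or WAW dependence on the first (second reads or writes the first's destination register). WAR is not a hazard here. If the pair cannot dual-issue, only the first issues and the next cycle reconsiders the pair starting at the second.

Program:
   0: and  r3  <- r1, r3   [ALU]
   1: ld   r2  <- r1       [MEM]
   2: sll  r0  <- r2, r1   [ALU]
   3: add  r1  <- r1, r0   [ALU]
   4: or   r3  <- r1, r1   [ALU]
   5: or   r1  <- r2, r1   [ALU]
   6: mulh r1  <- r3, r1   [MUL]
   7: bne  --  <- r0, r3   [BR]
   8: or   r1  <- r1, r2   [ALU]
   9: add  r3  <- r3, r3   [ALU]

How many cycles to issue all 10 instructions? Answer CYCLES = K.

CYCLES = 7

c0: i0,i1 and ld  dual
c1: i2 sll  RAW r0
c2: i3 add  RAW r1
c3: i4,i5 or or  dual
c4: i6 mulh  no-port MUL/BR
c5: i7,i8 bne or  dual
c6: i9 add  tail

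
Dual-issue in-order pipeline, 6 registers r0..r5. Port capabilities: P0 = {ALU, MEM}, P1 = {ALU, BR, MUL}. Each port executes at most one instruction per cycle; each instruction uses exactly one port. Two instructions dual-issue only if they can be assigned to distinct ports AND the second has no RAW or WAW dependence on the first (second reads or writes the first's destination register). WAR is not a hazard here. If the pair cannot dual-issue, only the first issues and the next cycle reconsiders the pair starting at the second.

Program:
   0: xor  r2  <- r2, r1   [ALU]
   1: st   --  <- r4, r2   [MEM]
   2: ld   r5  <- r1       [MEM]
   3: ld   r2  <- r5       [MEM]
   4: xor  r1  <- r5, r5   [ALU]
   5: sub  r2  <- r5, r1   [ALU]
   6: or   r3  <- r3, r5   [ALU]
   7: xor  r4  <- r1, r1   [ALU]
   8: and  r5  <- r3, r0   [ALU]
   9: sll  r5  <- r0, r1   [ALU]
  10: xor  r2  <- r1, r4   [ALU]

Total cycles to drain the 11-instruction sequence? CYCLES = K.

t=0 i0:xor ; RAW r2
t=1 i1:st ; no-port MEM/MEM
t=2 i2:ld ; no-port MEM/MEM
t=3 i3,i4:ld;xor ; 2-wide
t=4 i5,i6:sub;or ; 2-wide
t=5 i7,i8:xor;and ; 2-wide
t=6 i9,i10:sll;xor ; 2-wide

CYCLES = 7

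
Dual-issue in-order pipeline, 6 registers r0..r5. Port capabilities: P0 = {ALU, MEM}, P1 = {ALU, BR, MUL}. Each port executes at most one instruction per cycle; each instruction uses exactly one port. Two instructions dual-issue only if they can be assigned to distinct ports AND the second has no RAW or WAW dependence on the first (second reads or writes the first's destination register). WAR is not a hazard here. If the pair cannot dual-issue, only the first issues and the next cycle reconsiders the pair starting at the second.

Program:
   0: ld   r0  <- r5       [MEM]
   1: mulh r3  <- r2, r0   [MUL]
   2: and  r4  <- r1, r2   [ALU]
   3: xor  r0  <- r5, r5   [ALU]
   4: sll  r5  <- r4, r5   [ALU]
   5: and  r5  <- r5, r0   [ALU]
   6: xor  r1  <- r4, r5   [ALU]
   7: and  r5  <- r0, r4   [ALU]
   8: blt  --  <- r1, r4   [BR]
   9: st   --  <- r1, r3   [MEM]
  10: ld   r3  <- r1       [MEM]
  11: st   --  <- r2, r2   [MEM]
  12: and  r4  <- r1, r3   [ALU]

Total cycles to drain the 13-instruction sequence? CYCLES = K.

CYCLES = 8

t=0 i0:ld ; RAW r0
t=1 i1+i2:mulh+and ; pair
t=2 i3+i4:xor+sll ; pair
t=3 i5:and ; RAW r5
t=4 i6+i7:xor+and ; pair
t=5 i8+i9:blt+st ; pair
t=6 i10:ld ; no-port MEM/MEM
t=7 i11+i12:st+and ; pair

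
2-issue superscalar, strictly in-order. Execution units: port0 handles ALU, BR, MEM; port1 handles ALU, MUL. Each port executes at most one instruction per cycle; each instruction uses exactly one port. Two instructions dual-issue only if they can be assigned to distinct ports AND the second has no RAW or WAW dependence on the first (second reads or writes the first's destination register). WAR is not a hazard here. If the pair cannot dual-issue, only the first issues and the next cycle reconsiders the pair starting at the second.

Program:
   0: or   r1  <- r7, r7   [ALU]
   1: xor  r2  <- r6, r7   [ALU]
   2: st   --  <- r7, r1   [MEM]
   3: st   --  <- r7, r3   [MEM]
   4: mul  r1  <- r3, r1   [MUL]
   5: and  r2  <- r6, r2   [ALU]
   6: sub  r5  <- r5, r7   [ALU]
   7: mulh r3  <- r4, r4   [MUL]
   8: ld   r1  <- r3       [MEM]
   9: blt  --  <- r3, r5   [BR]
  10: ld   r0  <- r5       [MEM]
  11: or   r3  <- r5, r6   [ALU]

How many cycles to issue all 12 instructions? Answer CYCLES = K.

CYCLES = 8

t=0 i0/i1:or/xor ; pair
t=1 i2:st ; no-port MEM/MEM
t=2 i3/i4:st/mul ; pair
t=3 i5/i6:and/sub ; pair
t=4 i7:mulh ; RAW r3
t=5 i8:ld ; no-port MEM/BR
t=6 i9:blt ; no-port BR/MEM
t=7 i10/i11:ld/or ; pair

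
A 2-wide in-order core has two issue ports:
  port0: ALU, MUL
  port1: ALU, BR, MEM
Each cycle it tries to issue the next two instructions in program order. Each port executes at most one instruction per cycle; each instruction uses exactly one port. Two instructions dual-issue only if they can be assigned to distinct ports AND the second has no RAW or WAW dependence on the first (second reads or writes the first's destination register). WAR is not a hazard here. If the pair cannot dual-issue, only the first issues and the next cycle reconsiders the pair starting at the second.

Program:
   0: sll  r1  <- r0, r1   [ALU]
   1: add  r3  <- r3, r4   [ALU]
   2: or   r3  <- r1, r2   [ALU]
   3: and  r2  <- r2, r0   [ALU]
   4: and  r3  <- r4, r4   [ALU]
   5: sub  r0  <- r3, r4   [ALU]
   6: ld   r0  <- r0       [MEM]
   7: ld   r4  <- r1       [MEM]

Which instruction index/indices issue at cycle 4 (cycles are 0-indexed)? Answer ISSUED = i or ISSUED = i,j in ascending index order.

ISSUED = 6

t=0 i0+i1:sll+add ; 2-wide
t=1 i2+i3:or+and ; 2-wide
t=2 i4:and ; RAW r3
t=3 i5:sub ; RAW+WAW r0
t=4 i6:ld ; no-port MEM/MEM
t=5 i7:ld ; tail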